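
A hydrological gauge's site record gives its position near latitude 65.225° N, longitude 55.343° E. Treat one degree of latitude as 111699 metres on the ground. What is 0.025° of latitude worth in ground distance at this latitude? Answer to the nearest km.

3 km

0.025° × 111699 m/° = 2792.48 m.
That is 2792.48 m = 2.7925 km.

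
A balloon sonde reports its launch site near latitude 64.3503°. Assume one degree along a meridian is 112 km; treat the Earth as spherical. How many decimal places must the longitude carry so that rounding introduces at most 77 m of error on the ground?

3 decimal places

At 64.3503° one degree of longitude covers 112000 × cos 64.3503° ≈ 112000 × 0.4329 ≈ 48481.2 m.
With N decimal places the half-ulp bound is 0.5·10⁻ᴺ°, or 0.5·10⁻ᴺ × 48481.2 m on the ground.
Need 0.5 × 48481.2 × 10⁻ᴺ ≤ 77 → 10⁻ᴺ ≤ 3.176e-03, so N ≥ 2.50.
At 2 places the error can reach 242 m, but 3 places keeps it to 24.2 m.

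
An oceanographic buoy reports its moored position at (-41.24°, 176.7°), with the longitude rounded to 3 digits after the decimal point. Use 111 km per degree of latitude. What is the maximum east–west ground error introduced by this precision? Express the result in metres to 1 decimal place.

Rounding to 3 decimal places leaves the longitude within ±0.0005° of the true value.
At latitude 41.24° a degree of longitude spans 111000 m × cos 41.24° = 111000 × 0.7520 ≈ 83467 m.
Maximum E–W displacement: 0.0005 × 83467 = 41.7335 m.

41.7 metres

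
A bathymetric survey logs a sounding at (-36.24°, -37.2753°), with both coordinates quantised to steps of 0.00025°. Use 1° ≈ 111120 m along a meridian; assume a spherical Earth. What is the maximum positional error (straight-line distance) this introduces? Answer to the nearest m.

With a 0.00025° grid the true value lies within half a step, ±0.00025°/2 = ±0.000125°, of the stored one.
Latitude error → 0.000125 × 111120 = 13.89 m along the meridian.
E–W at 36.24°: 0.000125° × 111120 × cos 36.24° = 0.000125 × 111120 × 0.8065 ≈ 11.2029 m.
Worst case both components are at the extreme and orthogonal: √(13.89² + 11.2029²) ≈ 17.8448 m.

18 m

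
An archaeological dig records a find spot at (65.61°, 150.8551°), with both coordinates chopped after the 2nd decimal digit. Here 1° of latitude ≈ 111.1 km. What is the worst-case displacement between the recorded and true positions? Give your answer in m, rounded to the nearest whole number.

Truncating at 2 decimal places can drop up to a full unit in the last place, so each coordinate may be off by as much as 0.01°.
Latitude error → 0.01 × 111100 = 1111 m along the meridian.
Longitude error → 0.01 × 111100 × cos 65.61° = 0.01 × 111100 × 0.4129 ≈ 458.782 m.
Worst case both components are at the extreme and orthogonal: √(1111² + 458.782²) ≈ 1202 m.

1202 m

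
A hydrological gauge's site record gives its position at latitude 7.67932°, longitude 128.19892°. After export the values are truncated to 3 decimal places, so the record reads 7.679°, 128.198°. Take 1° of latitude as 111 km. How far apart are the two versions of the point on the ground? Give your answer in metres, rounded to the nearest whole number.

The latitude changed by +0.00032° and the longitude by +0.00092°.
N–S: 0.00032° × 111000 m/° = 35.52 m.
E–W at 7.679°: 0.00092° × 111000 × cos 7.679° = 0.00092 × 111000 × 0.9910 ≈ 101.204 m.
Combined displacement = (35.52² + 101.204²)^½ ≈ 107.257 m.

107 metres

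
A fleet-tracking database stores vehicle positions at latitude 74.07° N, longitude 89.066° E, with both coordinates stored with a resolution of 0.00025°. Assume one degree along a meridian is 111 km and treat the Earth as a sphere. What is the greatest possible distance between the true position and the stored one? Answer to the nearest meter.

With a 0.00025° grid the true value lies within half a step, ±0.00025°/2 = ±0.000125°, of the stored one.
N–S: 0.000125° × 111000 m/° = 13.875 m.
E–W at 74.07°: 0.000125° × 111000 × cos 74.07° = 0.000125 × 111000 × 0.2745 ≈ 3.80817 m.
Worst case both components are at the extreme and orthogonal: √(13.875² + 3.80817²) ≈ 14.3881 m.

14 meters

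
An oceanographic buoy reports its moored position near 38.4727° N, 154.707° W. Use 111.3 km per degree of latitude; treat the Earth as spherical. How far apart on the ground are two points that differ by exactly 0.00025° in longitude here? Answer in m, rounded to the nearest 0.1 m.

21.8 m

0.00025° of longitude at 38.4727° is 0.00025 × 111300 × cos 38.4727° ≈ 0.00025 × 87137.3 = 21.7843 m.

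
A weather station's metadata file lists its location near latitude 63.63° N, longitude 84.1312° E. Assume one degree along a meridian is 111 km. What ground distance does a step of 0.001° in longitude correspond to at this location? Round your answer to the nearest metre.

One degree of longitude here spans 111000 × cos 63.63° = 111000 × 0.4442 ≈ 49302.4 m; 0.001° of that is 49.3024 m.

49 metres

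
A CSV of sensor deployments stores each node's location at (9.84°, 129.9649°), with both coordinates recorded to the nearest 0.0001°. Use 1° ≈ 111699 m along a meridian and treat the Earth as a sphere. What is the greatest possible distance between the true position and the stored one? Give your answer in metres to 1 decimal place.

Rounding to 4 decimal places leaves each coordinate within ±5e-05° of the true value.
Latitude error → 5e-05 × 111699 = 5.58495 m along the meridian.
Longitude error → 5e-05 × 111699 × cos 9.84° = 5e-05 × 111699 × 0.9853 ≈ 5.50279 m.
Worst case both components are at the extreme and orthogonal: √(5.58495² + 5.50279²) ≈ 7.84043 m.

7.8 metres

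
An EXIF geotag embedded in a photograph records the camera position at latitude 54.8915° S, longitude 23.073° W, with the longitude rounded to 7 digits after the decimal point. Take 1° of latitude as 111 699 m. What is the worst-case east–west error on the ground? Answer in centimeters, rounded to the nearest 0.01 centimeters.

0.32 centimeters

Rounding to 7 decimal places leaves the longitude within ±5e-08° of the true value.
One degree of longitude at 54.8915° is 111699 × cos 54.8915° ≈ 111699 × 0.5751 = 64241.1 m.
East–west error: 5e-08° × 64241.1 m/° ≈ 0.00321205 m.
That is 0.00321205 m = 0.32121 cm.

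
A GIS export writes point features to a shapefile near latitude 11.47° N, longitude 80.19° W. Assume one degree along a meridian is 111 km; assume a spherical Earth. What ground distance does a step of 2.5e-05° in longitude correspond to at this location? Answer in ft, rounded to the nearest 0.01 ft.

2.5e-05° of longitude at 11.47° is 2.5e-05 × 111000 × cos 11.47° ≈ 2.5e-05 × 108783 = 2.71958 m.
In feet: 2.71958 m ÷ 0.3048 ≈ 8.9225 ft.

8.92 ft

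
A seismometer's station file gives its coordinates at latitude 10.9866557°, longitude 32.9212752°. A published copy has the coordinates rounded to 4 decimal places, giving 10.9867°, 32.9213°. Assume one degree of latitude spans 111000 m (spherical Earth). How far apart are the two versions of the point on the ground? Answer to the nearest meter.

Δlat = 10.9866557 − 10.9867 = -0.0000443°; Δlon = 32.9212752 − 32.9213 = -0.0000248°.
N–S: -0.0000443° × 111000 m/° = -4.9173 m.
East–west at this latitude: -0.0000248° × 111000 × cos 10.9867° ≈ -0.0000248 × 108966 = -2.70235 m.
Hypotenuse of the two orthogonal shifts: √(4.9173² + 2.70235²) = 5.61093 m.

6 meters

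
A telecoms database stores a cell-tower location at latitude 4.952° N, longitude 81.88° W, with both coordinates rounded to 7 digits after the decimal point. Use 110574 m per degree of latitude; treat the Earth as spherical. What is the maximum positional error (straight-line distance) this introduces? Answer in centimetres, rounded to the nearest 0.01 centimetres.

0.78 centimetres

Rounding to 7 decimal places leaves each coordinate within ±5e-08° of the true value.
North–south component: 5e-08° × 110574 = 0.0055287 m.
Longitude error → 5e-08 × 110574 × cos 4.952° = 5e-08 × 110574 × 0.9963 ≈ 0.00550806 m.
Combining orthogonally: (0.0055287² + 0.00550806²)^½ ≈ 0.00780418 m.
That is 0.00780418 m = 0.78042 cm.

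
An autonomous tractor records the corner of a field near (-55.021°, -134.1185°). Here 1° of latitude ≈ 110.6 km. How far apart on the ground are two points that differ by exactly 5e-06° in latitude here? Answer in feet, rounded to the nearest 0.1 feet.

1.8 feet

Along a meridian 5e-06° is 5e-06 × 110600 = 0.553 m.
Converting: 0.553 m × 3.2808 ft/m ≈ 1.8143 ft.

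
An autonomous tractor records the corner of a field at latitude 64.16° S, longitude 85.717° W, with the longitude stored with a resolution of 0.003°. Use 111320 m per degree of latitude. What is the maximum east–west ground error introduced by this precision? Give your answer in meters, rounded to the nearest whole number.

73 meters

With a 0.003° grid the true value lies within half a step, ±0.003°/2 = ±0.0015°, of the stored one.
One degree of longitude at 64.16° is 111320 × cos 64.16° ≈ 111320 × 0.4359 = 48519.9 m.
So at most 0.0015° × 48519.9 ≈ 72.7798 m east–west.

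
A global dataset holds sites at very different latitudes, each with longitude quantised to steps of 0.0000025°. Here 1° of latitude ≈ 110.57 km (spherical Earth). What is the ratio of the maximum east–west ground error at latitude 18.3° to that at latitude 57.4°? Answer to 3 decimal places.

With a 0.0000025° grid the true value lies within half a step, ±0.0000025°/2 = ±1.25e-06°, of the stored one.
Error at 18.3° = 1.25e-06° × 110570 × cos 18.3° ≈ 0.13821 × 0.9494 = 0.13122 m.
Error at 57.4° = 1.25e-06° × 110570 × cos 57.4° ≈ 0.13821 × 0.5388 = 0.074465 m.
The ratio reduces to cos 18.3° / cos 57.4° = 0.9494/0.5388 ≈ 1.7622.

1.762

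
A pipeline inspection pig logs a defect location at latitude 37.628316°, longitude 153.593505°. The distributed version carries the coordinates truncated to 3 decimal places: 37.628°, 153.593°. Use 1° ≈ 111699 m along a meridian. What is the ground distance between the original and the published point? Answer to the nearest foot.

Δlat = 37.628316 − 37.628 = +0.000316°; Δlon = 153.593505 − 153.593 = +0.000505°.
N–S: 0.000316° × 111699 m/° = 35.2969 m.
East–west at this latitude: 0.000505° × 111699 × cos 37.628° ≈ 0.000505 × 88464.6 = 44.6746 m.
Combined displacement = (35.2969² + 44.6746²)^½ ≈ 56.9359 m.
Converting: 56.9359 m × 3.2808 ft/m ≈ 186.8 ft.

187 feet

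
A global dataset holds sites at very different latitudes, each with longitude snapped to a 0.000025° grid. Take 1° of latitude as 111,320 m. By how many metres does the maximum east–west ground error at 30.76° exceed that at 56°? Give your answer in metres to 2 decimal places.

0.42 metres

With a 0.000025° grid the true value lies within half a step, ±0.000025°/2 = ±1.25e-05°, of the stored one.
At 30.76°: 1.25e-05° × 111320 × cos 30.76° = 1.25e-05 × 111320 × 0.8593 ≈ 1.1957 m.
At 56°: 1.25e-05° × 111320 × cos 56° = 1.25e-05 × 111320 × 0.5592 ≈ 0.77812 m.
So the lower-latitude error exceeds the higher by 1.1957 − 0.77812 = 0.41762 m.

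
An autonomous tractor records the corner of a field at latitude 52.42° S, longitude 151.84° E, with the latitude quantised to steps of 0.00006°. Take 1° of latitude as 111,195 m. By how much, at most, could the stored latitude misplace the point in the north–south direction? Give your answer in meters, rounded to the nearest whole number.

3 meters

With a 0.00006° grid the true value lies within half a step, ±0.00006°/2 = ±3e-05°, of the stored one.
So the N–S error is at most 3e-05 × 111195 = 3.33585 m.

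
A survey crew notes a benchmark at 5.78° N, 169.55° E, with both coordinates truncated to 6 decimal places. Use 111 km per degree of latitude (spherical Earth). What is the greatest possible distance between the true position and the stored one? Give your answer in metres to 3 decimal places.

0.157 metres

Truncating at 6 decimal places can drop up to a full unit in the last place, so each coordinate may be off by as much as 1e-06°.
North–south component: 1e-06° × 111000 = 0.111 m.
E–W at 5.78°: 1e-06° × 111000 × cos 5.78° = 1e-06 × 111000 × 0.9949 ≈ 0.110436 m.
Combining orthogonally: (0.111² + 0.110436²)^½ ≈ 0.156579 m.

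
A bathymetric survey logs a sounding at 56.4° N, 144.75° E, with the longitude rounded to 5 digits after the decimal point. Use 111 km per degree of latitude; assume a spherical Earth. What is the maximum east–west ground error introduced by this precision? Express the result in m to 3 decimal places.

0.307 m

Rounding to 5 decimal places leaves the longitude within ±5e-06° of the true value.
At latitude 56.4° a degree of longitude spans 111000 m × cos 56.4° = 111000 × 0.5534 ≈ 61426.5 m.
East–west error: 5e-06° × 61426.5 m/° ≈ 0.307132 m.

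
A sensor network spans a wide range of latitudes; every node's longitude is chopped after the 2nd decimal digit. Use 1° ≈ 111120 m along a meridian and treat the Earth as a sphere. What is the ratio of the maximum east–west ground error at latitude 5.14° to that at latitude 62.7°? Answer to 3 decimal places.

Truncating at 2 decimal places can drop up to a full unit in the last place, so the longitude may be off by as much as 0.01°.
Error at 5.14° = 0.01° × 111120 × cos 5.14° ≈ 1111.2 × 0.9960 = 1106.7 m.
At 62.7°: 0.01° × 111120 × cos 62.7° = 0.01 × 111120 × 0.4586 ≈ 509.65 m.
The ratio reduces to cos 5.14° / cos 62.7° = 0.9960/0.4586 ≈ 2.1715.

2.172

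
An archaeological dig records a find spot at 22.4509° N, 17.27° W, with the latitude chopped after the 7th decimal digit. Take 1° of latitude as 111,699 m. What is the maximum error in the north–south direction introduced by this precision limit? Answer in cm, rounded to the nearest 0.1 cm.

1.1 cm

Truncating at 7 decimal places can drop up to a full unit in the last place, so the latitude may be off by as much as 1e-07°.
So the N–S error is at most 1e-07 × 111699 = 0.0111699 m.
That is 0.0111699 m = 1.117 cm.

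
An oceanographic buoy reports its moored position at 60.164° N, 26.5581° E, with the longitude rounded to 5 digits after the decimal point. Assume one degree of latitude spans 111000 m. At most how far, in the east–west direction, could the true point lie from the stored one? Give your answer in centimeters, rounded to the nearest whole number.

28 centimeters

Rounding to 5 decimal places leaves the longitude within ±5e-06° of the true value.
One degree of longitude at 60.164° is 111000 × cos 60.164° ≈ 111000 × 0.4975 = 55224.6 m.
East–west error: 5e-06° × 55224.6 m/° ≈ 0.276123 m.
That is 0.276123 m = 27.612 cm.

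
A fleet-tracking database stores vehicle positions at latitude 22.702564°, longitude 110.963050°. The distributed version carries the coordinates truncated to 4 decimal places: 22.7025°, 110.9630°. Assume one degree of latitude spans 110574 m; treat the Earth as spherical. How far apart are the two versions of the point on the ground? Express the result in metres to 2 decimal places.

8.72 metres

The latitude changed by +0.000064° and the longitude by +0.000050°.
N–S: 0.000064° × 110574 m/° = 7.07674 m.
E–W at 22.7025°: 0.000050° × 110574 × cos 22.7025° = 0.000050 × 110574 × 0.9225 ≈ 5.10034 m.
Distance: √(7.07674² + 5.10034²) ≈ 8.72317 m.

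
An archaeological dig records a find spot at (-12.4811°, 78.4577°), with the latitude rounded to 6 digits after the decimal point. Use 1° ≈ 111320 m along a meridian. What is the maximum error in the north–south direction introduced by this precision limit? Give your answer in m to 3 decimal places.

Rounding to 6 decimal places leaves the latitude within ±5e-07° of the true value.
Along the meridian that is 5e-07° × 111320 m/° = 0.05566 m.

0.056 m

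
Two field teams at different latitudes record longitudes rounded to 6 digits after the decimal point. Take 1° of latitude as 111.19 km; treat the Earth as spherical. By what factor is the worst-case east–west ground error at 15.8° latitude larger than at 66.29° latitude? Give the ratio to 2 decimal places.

2.39

Rounding to 6 decimal places leaves the longitude within ±5e-07° of the true value.
Error at 15.8° = 5e-07° × 111190 × cos 15.8° ≈ 0.055595 × 0.9622 = 0.053495 m.
At 66.29°: 5e-07° × 111190 × cos 66.29° = 5e-07 × 111190 × 0.4021 ≈ 0.022355 m.
Ratio: 0.053495 / 0.022355 = cos 15.8° / cos 66.29° ≈ 2.3929.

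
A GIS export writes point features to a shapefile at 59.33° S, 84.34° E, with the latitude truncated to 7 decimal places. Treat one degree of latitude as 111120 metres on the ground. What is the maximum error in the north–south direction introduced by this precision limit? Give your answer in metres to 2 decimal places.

Truncating at 7 decimal places can drop up to a full unit in the last place, so the latitude may be off by as much as 1e-07°.
Along the meridian that is 1e-07° × 111120 m/° = 0.011112 m.

0.01 metres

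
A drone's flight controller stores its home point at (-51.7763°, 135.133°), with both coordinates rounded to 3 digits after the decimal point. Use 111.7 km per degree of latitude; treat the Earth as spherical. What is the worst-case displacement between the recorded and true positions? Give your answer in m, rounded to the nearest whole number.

66 m

Rounding to 3 decimal places leaves each coordinate within ±0.0005° of the true value.
Latitude error → 0.0005 × 111700 = 55.85 m along the meridian.
E–W at 51.7763°: 0.0005° × 111700 × cos 51.7763° = 0.0005 × 111700 × 0.6187 ≈ 34.5563 m.
Combining orthogonally: (55.85² + 34.5563²)^½ ≈ 65.6762 m.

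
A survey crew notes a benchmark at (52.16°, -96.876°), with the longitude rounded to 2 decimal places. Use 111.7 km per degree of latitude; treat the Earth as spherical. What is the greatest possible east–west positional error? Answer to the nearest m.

343 m

Rounding to 2 decimal places leaves the longitude within ±0.005° of the true value.
Parallels shrink by cos φ, so at 52.16° a degree of longitude is 111700 × 0.6135 ≈ 68523.3 m.
Maximum E–W displacement: 0.005 × 68523.3 = 342.617 m.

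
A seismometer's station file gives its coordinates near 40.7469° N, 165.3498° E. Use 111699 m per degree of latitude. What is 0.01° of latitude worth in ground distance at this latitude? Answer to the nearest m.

1117 m

0.01° × 111699 m/° = 1116.99 m.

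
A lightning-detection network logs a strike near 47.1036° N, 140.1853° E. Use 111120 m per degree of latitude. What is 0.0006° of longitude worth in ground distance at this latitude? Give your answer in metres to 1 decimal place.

45.4 metres

0.0006° of longitude at 47.1036° is 0.0006 × 111120 × cos 47.1036° ≈ 0.0006 × 75636.6 = 45.382 m.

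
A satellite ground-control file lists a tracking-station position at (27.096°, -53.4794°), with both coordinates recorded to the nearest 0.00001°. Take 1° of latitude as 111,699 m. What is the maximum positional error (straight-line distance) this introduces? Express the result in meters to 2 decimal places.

0.75 meters

Rounding to 5 decimal places leaves each coordinate within ±5e-06° of the true value.
North–south component: 5e-06° × 111699 = 0.558495 m.
East–west component at 27.096°: 5e-06° × 111699 × cos 27.096° ≈ 5e-06 × 99439.4 ≈ 0.497197 m.
The two errors are perpendicular, so the maximum displacement is √(0.558495² + 0.497197²) ≈ 0.747744 m.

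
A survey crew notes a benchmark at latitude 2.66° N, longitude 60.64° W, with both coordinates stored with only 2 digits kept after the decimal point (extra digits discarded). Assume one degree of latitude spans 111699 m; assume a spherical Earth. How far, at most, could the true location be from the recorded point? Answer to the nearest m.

1579 m

Truncating at 2 decimal places can drop up to a full unit in the last place, so each coordinate may be off by as much as 0.01°.
N–S: 0.01° × 111699 m/° = 1116.99 m.
East–west component at 2.66°: 0.01° × 111699 × cos 2.66° ≈ 0.01 × 111579 ≈ 1115.79 m.
Worst case both components are at the extreme and orthogonal: √(1116.99² + 1115.79²) ≈ 1578.81 m.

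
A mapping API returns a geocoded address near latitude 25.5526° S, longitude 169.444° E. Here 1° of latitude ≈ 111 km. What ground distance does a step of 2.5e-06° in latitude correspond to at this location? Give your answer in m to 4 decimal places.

Along a meridian 2.5e-06° is 2.5e-06 × 111000 = 0.2775 m.

0.2775 m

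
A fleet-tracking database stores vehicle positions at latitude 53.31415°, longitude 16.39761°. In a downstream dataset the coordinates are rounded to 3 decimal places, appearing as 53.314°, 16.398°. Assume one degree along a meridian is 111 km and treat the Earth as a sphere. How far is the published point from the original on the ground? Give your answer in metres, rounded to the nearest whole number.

Δlat = 53.31415 − 53.314 = +0.00015°; Δlon = 16.39761 − 16.398 = -0.00039°.
North–south shift: 0.00015 × 111000 = 16.65 m.
East–west at this latitude: -0.00039° × 111000 × cos 53.314° ≈ -0.00039 × 66314.6 = -25.8627 m.
Hypotenuse of the two orthogonal shifts: √(16.65² + 25.8627²) = 30.7588 m.

31 metres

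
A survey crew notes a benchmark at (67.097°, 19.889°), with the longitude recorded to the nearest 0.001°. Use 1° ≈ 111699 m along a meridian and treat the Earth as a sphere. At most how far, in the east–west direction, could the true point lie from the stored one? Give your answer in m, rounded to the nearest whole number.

Rounding to 3 decimal places leaves the longitude within ±0.0005° of the true value.
At latitude 67.097° a degree of longitude spans 111699 m × cos 67.097° = 111699 × 0.3892 ≈ 43470.1 m.
So at most 0.0005° × 43470.1 ≈ 21.7351 m east–west.

22 m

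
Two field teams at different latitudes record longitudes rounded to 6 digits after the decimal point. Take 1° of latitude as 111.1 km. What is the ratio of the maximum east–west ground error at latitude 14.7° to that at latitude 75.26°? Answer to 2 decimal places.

3.80

Rounding to 6 decimal places leaves the longitude within ±5e-07° of the true value.
At 14.7°: 5e-07° × 111100 × cos 14.7° = 5e-07 × 111100 × 0.9673 ≈ 0.053732 m.
Error at 75.26° = 5e-07° × 111100 × cos 75.26° ≈ 0.05555 × 0.2544 = 0.014134 m.
The ratio reduces to cos 14.7° / cos 75.26° = 0.9673/0.2544 ≈ 3.8017.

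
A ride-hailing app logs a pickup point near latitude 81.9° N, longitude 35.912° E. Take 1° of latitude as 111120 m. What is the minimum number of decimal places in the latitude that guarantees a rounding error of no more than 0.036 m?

One degree of latitude covers 111120 m.
With N decimal places the half-ulp bound is 0.5·10⁻ᴺ°, or 0.5·10⁻ᴺ × 111120 m on the ground.
Need 0.5 × 111120 × 10⁻ᴺ ≤ 0.036 → 10⁻ᴺ ≤ 6.479e-07, so N ≥ 6.19.
N = 6 would give 0.0556 m (too coarse); N = 7 gives 0.00556 m ≤ 0.036 m.

7 decimal places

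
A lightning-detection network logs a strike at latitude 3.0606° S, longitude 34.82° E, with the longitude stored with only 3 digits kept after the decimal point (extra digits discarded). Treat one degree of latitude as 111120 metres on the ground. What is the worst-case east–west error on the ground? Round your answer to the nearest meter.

Truncating at 3 decimal places can drop up to a full unit in the last place, so the longitude may be off by as much as 0.001°.
One degree of longitude at 3.0606° is 111120 × cos 3.0606° ≈ 111120 × 0.9986 = 110962 m.
So at most 0.001° × 110962 ≈ 110.962 m east–west.

111 meters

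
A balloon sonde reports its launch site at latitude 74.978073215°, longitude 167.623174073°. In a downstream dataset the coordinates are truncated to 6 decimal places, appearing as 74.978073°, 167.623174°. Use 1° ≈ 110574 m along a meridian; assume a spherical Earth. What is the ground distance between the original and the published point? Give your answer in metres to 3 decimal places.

0.024 metres

The latitude changed by +0.000000215° and the longitude by +0.000000073°.
N–S: 0.000000215° × 110574 m/° = 0.0237734 m.
East–west at this latitude: 0.000000073° × 110574 × cos 74.9781° ≈ 0.000000073 × 28659.5 = 0.00209215 m.
Distance: √(0.0237734² + 0.00209215²) ≈ 0.0238653 m.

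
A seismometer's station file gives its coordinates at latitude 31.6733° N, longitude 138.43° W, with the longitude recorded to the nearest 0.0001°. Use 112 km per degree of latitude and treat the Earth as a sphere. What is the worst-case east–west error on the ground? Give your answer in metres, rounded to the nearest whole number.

Rounding to 4 decimal places leaves the longitude within ±5e-05° of the true value.
Parallels shrink by cos φ, so at 31.6733° a degree of longitude is 112000 × 0.8511 ≈ 95318.3 m.
So at most 5e-05° × 95318.3 ≈ 4.76591 m east–west.

5 metres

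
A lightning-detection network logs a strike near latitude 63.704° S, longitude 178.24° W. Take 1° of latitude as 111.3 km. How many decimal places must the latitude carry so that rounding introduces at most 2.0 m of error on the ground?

One degree of latitude covers 111300 m.
Rounding to N decimal places gives at most 0.5 × 10⁻ᴺ degrees of error, i.e. 0.5 × 10⁻ᴺ × 111300 m.
Setting 55650 × 10⁻ᴺ ≤ 2.0 gives 10ᴺ ≥ 2.782e+04, i.e. N ≥ 4.44.
N = 4 would give 5.57 m (too coarse); N = 5 gives 0.556 m ≤ 2.0 m.

5 decimal places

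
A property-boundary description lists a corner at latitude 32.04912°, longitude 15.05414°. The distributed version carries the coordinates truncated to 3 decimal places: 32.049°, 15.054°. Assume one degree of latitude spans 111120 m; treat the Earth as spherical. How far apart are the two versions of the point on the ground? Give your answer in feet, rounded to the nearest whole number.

62 feet

Δlat = 32.04912 − 32.049 = +0.00012°; Δlon = 15.05414 − 15.054 = +0.00014°.
North–south shift: 0.00012 × 111120 = 13.3344 m.
E–W at 32.049°: 0.00014° × 111120 × cos 32.049° = 0.00014 × 111120 × 0.8476 ≈ 13.1859 m.
Combined displacement = (13.3344² + 13.1859²)^½ ≈ 18.7529 m.
Converting: 18.7529 m × 3.2808 ft/m ≈ 61.525 ft.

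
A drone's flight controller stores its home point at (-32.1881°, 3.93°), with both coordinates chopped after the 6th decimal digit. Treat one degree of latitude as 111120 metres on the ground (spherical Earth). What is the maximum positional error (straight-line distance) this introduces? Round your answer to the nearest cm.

15 cm

Truncating at 6 decimal places can drop up to a full unit in the last place, so each coordinate may be off by as much as 1e-06°.
North–south component: 1e-06° × 111120 = 0.11112 m.
Longitude error → 1e-06 × 111120 × cos 32.1881° = 1e-06 × 111120 × 0.8463 ≈ 0.0940413 m.
The two errors are perpendicular, so the maximum displacement is √(0.11112² + 0.0940413²) ≈ 0.145573 m.
That is 0.145573 m = 14.557 cm.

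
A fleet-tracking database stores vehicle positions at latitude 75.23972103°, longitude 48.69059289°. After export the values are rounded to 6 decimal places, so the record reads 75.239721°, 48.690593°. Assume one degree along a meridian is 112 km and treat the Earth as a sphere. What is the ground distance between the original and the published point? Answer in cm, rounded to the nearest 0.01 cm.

Δlat = 75.23972103 − 75.239721 = +0.00000003°; Δlon = 48.69059289 − 48.690593 = -0.00000011°.
North–south shift: 0.00000003 × 112000 = 0.00336 m.
East–west at this latitude: -0.00000011° × 112000 × cos 75.2397° ≈ -0.00000011 × 28534.8 = -0.00313883 m.
Hypotenuse of the two orthogonal shifts: √(0.00336² + 0.00313883²) = 0.00459803 m.
That is 0.00459803 m = 0.4598 cm.

0.46 cm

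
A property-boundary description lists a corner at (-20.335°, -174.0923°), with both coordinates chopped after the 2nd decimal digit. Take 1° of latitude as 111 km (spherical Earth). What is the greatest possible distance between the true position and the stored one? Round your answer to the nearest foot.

Truncating at 2 decimal places can drop up to a full unit in the last place, so each coordinate may be off by as much as 0.01°.
N–S: 0.01° × 111000 m/° = 1110 m.
East–west component at 20.335°: 0.01° × 111000 × cos 20.335° ≈ 0.01 × 104082 ≈ 1040.82 m.
Worst case both components are at the extreme and orthogonal: √(1110² + 1040.82²) ≈ 1521.65 m.
In feet: 1521.65 m ÷ 0.3048 ≈ 4992.3 ft.

4992 feet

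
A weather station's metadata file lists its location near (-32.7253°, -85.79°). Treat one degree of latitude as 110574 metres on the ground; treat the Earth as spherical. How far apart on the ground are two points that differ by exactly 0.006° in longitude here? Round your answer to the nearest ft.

1831 ft

0.006° of longitude at 32.7253° is 0.006 × 110574 × cos 32.7253° ≈ 0.006 × 93022.8 = 558.137 m.
Converting: 558.137 m × 3.2808 ft/m ≈ 1831.2 ft.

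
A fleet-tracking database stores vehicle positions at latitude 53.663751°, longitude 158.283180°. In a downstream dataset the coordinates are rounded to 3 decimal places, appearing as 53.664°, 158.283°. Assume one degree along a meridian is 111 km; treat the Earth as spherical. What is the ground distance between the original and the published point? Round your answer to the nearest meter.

30 meters

The latitude changed by -0.000249° and the longitude by +0.000180°.
N–S: -0.000249° × 111000 m/° = -27.639 m.
East–west at this latitude: 0.000180° × 111000 × cos 53.664° ≈ 0.000180 × 65769.7 = 11.8385 m.
Hypotenuse of the two orthogonal shifts: √(27.639² + 11.8385²) = 30.0677 m.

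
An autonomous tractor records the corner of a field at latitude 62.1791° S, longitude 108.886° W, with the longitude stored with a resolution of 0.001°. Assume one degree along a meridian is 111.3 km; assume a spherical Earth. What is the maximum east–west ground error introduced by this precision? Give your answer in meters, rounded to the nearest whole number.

26 meters

With a 0.001° grid the true value lies within half a step, ±0.001°/2 = ±0.0005°, of the stored one.
At latitude 62.1791° a degree of longitude spans 111300 m × cos 62.1791° = 111300 × 0.4667 ≈ 51944.7 m.
Maximum E–W displacement: 0.0005 × 51944.7 = 25.9724 m.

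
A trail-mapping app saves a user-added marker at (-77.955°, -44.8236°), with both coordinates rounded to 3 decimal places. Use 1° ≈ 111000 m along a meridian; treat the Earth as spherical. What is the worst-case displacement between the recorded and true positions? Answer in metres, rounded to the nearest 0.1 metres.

56.7 metres

Rounding to 3 decimal places leaves each coordinate within ±0.0005° of the true value.
North–south component: 0.0005° × 111000 = 55.5 m.
Longitude error → 0.0005 × 111000 × cos 77.955° = 0.0005 × 111000 × 0.2087 ≈ 11.5817 m.
The two errors are perpendicular, so the maximum displacement is √(55.5² + 11.5817²) ≈ 56.6956 m.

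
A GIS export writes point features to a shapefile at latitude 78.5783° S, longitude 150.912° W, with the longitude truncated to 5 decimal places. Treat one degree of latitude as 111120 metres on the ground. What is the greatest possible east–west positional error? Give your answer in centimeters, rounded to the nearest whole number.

Truncating at 5 decimal places can drop up to a full unit in the last place, so the longitude may be off by as much as 1e-05°.
Parallels shrink by cos φ, so at 78.5783° a degree of longitude is 111120 × 0.1980 ≈ 22004.9 m.
Maximum E–W displacement: 1e-05 × 22004.9 = 0.220049 m.
That is 0.220049 m = 22.005 cm.

22 centimeters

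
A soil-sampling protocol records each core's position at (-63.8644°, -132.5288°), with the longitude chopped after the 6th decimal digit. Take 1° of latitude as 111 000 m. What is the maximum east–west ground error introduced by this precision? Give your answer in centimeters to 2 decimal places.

Truncating at 6 decimal places can drop up to a full unit in the last place, so the longitude may be off by as much as 1e-06°.
One degree of longitude at 63.8644° is 111000 × cos 63.8644° ≈ 111000 × 0.4405 = 48895.2 m.
East–west error: 1e-06° × 48895.2 m/° ≈ 0.0488952 m.
That is 0.0488952 m = 4.8895 cm.

4.89 centimeters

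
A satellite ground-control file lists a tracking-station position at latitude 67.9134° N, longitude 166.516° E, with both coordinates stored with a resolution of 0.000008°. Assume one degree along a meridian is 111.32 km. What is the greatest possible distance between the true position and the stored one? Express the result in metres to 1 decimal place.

0.5 metres

With a 0.000008° grid the true value lies within half a step, ±0.000008°/2 = ±4e-06°, of the stored one.
N–S: 4e-06° × 111320 m/° = 0.44528 m.
E–W at 67.9134°: 4e-06° × 111320 × cos 67.9134° = 4e-06 × 111320 × 0.3760 ≈ 0.167429 m.
The two errors are perpendicular, so the maximum displacement is √(0.44528² + 0.167429²) ≈ 0.475717 m.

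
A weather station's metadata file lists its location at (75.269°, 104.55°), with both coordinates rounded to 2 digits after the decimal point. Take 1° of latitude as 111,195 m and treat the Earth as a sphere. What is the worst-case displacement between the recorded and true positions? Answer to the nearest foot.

Rounding to 2 decimal places leaves each coordinate within ±0.005° of the true value.
N–S: 0.005° × 111195 m/° = 555.975 m.
Longitude error → 0.005 × 111195 × cos 75.269° = 0.005 × 111195 × 0.2543 ≈ 141.374 m.
Combining orthogonally: (555.975² + 141.374²)^½ ≈ 573.668 m.
In feet: 573.668 m ÷ 0.3048 ≈ 1882.1 ft.

1882 feet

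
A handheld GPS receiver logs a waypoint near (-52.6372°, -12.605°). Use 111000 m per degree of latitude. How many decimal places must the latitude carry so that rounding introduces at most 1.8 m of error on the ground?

5

One degree of latitude covers 111000 m.
With N decimal places the half-ulp bound is 0.5·10⁻ᴺ°, or 0.5·10⁻ᴺ × 111000 m on the ground.
Setting 55500 × 10⁻ᴺ ≤ 1.8 gives 10ᴺ ≥ 3.083e+04, i.e. N ≥ 4.49.
N = 4 would give 5.55 m (too coarse); N = 5 gives 0.555 m ≤ 1.8 m.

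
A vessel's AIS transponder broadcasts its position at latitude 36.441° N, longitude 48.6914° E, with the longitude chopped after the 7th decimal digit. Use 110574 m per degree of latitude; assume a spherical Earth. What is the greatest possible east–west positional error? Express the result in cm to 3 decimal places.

Truncating at 7 decimal places can drop up to a full unit in the last place, so the longitude may be off by as much as 1e-07°.
Parallels shrink by cos φ, so at 36.441° a degree of longitude is 110574 × 0.8045 ≈ 88953.3 m.
Maximum E–W displacement: 1e-07 × 88953.3 = 0.00889533 m.
That is 0.00889533 m = 0.88953 cm.

0.890 cm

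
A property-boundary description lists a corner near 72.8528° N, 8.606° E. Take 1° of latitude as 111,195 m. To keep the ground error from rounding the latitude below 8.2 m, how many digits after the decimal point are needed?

One degree of latitude covers 111195 m.
With N decimal places the half-ulp bound is 0.5·10⁻ᴺ°, or 0.5·10⁻ᴺ × 111195 m on the ground.
Need 0.5 × 111195 × 10⁻ᴺ ≤ 8.2 → 10⁻ᴺ ≤ 1.475e-04, so N ≥ 3.83.
So 4 decimal places suffice (5.56 m); 3 would allow up to 55.6 m.

4 decimal places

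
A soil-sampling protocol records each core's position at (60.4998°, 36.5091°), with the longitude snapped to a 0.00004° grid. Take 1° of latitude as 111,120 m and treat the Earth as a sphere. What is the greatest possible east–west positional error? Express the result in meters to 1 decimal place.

With a 0.00004° grid the true value lies within half a step, ±0.00004°/2 = ±2e-05°, of the stored one.
Parallels shrink by cos φ, so at 60.4998° a degree of longitude is 111120 × 0.4924 ≈ 54718.4 m.
East–west error: 2e-05° × 54718.4 m/° ≈ 1.09437 m.

1.1 meters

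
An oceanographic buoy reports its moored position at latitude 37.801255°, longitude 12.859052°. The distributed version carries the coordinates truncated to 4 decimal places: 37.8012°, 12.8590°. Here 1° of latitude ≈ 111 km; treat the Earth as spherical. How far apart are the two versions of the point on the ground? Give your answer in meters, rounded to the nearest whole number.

Δlat = 37.801255 − 37.8012 = +0.000055°; Δlon = 12.859052 − 12.8590 = +0.000052°.
N–S: 0.000055° × 111000 m/° = 6.105 m.
East–west at this latitude: 0.000052° × 111000 × cos 37.8012° ≈ 0.000052 × 87705.8 = 4.5607 m.
Distance: √(6.105² + 4.5607²) ≈ 7.62043 m.

8 meters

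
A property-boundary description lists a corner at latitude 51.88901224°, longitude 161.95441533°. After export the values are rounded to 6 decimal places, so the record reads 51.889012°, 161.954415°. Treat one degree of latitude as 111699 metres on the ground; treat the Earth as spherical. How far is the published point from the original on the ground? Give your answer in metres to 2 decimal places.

0.04 metres

The latitude changed by +0.00000024° and the longitude by +0.00000033°.
N–S: 0.00000024° × 111699 m/° = 0.0268078 m.
E–W at 51.889°: 0.00000033° × 111699 × cos 51.889° = 0.00000033 × 111699 × 0.6172 ≈ 0.0227499 m.
Hypotenuse of the two orthogonal shifts: √(0.0268078² + 0.0227499²) = 0.0351598 m.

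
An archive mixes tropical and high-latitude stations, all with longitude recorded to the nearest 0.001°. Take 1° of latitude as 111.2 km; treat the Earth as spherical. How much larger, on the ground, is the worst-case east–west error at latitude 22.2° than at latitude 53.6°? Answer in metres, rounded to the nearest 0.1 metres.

18.5 metres

Rounding to 3 decimal places leaves the longitude within ±0.0005° of the true value.
At 22.2°: 0.0005° × 111200 × cos 22.2° = 0.0005 × 111200 × 0.9259 ≈ 51.478 m.
Error at 53.6° = 0.0005° × 111200 × cos 53.6° ≈ 55.6 × 0.5934 = 32.994 m.
So the lower-latitude error exceeds the higher by 51.478 − 32.994 = 18.484 m.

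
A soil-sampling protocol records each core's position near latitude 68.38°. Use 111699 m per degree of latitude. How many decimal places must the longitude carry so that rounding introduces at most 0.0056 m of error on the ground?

7 decimal places

At 68.38° one degree of longitude covers 111699 × cos 68.38° ≈ 111699 × 0.3684 ≈ 41155.4 m.
N decimal places → at most half a unit in the last place, 0.5 × 10⁻ᴺ° = 41155.4/2 × 10⁻ᴺ m.
Need 0.5 × 41155.4 × 10⁻ᴺ ≤ 0.0056 → 10⁻ᴺ ≤ 2.721e-07, so N ≥ 6.57.
At 6 places the error can reach 0.0206 m, but 7 places keeps it to 0.00206 m.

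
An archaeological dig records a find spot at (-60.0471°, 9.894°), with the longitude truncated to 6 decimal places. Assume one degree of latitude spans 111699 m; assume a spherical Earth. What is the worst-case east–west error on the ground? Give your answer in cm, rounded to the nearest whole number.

6 cm

Truncating at 6 decimal places can drop up to a full unit in the last place, so the longitude may be off by as much as 1e-06°.
One degree of longitude at 60.0471° is 111699 × cos 60.0471° ≈ 111699 × 0.4993 = 55770 m.
So at most 1e-06° × 55770 ≈ 0.05577 m east–west.
That is 0.05577 m = 5.577 cm.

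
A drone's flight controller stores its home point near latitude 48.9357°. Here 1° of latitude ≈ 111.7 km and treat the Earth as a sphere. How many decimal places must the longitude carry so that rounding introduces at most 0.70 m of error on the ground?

At 48.9357° one degree of longitude covers 111700 × cos 48.9357° ≈ 111700 × 0.6569 ≈ 73376.4 m.
Rounding to N decimal places gives at most 0.5 × 10⁻ᴺ degrees of error, i.e. 0.5 × 10⁻ᴺ × 73376.4 m.
Need 0.5 × 73376.4 × 10⁻ᴺ ≤ 0.70 → 10⁻ᴺ ≤ 1.908e-05, so N ≥ 4.72.
At 4 places the error can reach 3.67 m, but 5 places keeps it to 0.367 m.

5 decimal places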